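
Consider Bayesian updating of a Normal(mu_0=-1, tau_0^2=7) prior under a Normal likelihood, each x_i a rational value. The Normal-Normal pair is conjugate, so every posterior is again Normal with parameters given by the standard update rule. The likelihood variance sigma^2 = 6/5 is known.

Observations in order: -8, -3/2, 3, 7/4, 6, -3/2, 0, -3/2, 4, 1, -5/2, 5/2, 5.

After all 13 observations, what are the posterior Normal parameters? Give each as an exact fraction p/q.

mu_0=1131/1844, tau_0^2=42/461

obs 1: x=-8 → posterior Normal(-286/41, 42/41)
obs 2: x=-3/2 → posterior Normal(-677/152, 21/38)
obs 3: x=3 → posterior Normal(-467/222, 14/37)
obs 4: x=7/4 → posterior Normal(-689/584, 21/73)
obs 5: x=6 → posterior Normal(151/724, 42/181)
obs 6: x=-3/2 → posterior Normal(-59/864, 7/36)
obs 7: x=0 → posterior Normal(-59/1004, 42/251)
obs 8: x=-3/2 → posterior Normal(-269/1144, 21/143)
obs 9: x=4 → posterior Normal(97/428, 14/107)
obs 10: x=1 → posterior Normal(431/1424, 21/178)
obs 11: x=-5/2 → posterior Normal(81/1564, 42/391)
obs 12: x=5/2 → posterior Normal(431/1704, 7/71)
obs 13: x=5 → posterior Normal(1131/1844, 42/461)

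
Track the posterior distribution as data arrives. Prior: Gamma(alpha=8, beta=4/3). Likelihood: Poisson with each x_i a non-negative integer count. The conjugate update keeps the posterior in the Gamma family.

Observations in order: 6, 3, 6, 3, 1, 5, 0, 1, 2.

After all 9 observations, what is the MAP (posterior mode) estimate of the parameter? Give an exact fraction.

obs 1: x=6 → posterior Gamma(14, 7/3)
obs 2: x=3 → posterior Gamma(17, 10/3)
obs 3: x=6 → posterior Gamma(23, 13/3)
obs 4: x=3 → posterior Gamma(26, 16/3)
obs 5: x=1 → posterior Gamma(27, 19/3)
obs 6: x=5 → posterior Gamma(32, 22/3)
obs 7: x=0 → posterior Gamma(32, 25/3)
obs 8: x=1 → posterior Gamma(33, 28/3)
obs 9: x=2 → posterior Gamma(35, 31/3)

102/31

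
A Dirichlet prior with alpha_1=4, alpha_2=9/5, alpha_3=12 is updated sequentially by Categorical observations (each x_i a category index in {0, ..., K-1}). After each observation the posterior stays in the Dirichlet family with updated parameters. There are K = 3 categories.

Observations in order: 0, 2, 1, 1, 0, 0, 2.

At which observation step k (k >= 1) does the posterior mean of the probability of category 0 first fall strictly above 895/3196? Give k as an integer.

obs 1: x=0 → posterior Dirichlet(5, 9/5, 12)
obs 2: x=2 → posterior Dirichlet(5, 9/5, 13)
obs 3: x=1 → posterior Dirichlet(5, 14/5, 13)
obs 4: x=1 → posterior Dirichlet(5, 19/5, 13)
obs 5: x=0 → posterior Dirichlet(6, 19/5, 13)
obs 6: x=0 → posterior Dirichlet(7, 19/5, 13)
obs 7: x=2 → posterior Dirichlet(7, 19/5, 14)

k = 6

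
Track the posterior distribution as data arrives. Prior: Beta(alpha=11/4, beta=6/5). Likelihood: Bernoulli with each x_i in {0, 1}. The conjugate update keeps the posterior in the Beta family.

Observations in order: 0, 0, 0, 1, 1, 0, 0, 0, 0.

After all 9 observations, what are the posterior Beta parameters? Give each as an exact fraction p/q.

obs 1: x=0 → posterior Beta(11/4, 11/5)
obs 2: x=0 → posterior Beta(11/4, 16/5)
obs 3: x=0 → posterior Beta(11/4, 21/5)
obs 4: x=1 → posterior Beta(15/4, 21/5)
obs 5: x=1 → posterior Beta(19/4, 21/5)
obs 6: x=0 → posterior Beta(19/4, 26/5)
obs 7: x=0 → posterior Beta(19/4, 31/5)
obs 8: x=0 → posterior Beta(19/4, 36/5)
obs 9: x=0 → posterior Beta(19/4, 41/5)

alpha=19/4, beta=41/5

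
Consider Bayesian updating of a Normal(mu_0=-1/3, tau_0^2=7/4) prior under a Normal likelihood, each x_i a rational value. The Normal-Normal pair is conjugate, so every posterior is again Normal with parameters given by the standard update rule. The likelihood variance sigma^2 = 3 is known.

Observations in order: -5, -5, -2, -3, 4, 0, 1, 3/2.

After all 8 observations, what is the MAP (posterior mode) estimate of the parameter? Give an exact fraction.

-127/136

obs 1: x=-5 → posterior Normal(-39/19, 21/19)
obs 2: x=-5 → posterior Normal(-37/13, 21/26)
obs 3: x=-2 → posterior Normal(-8/3, 7/11)
obs 4: x=-3 → posterior Normal(-109/40, 21/40)
obs 5: x=4 → posterior Normal(-81/47, 21/47)
obs 6: x=0 → posterior Normal(-3/2, 7/18)
obs 7: x=1 → posterior Normal(-74/61, 21/61)
obs 8: x=3/2 → posterior Normal(-127/136, 21/68)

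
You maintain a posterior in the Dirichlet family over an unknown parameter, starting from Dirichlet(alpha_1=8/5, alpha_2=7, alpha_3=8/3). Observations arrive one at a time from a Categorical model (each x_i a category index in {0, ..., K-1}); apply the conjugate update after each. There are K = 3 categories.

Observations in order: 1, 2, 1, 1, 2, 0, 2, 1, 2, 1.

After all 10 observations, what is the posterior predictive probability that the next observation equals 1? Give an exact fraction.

obs 1: x=1 → posterior Dirichlet(8/5, 8, 8/3)
obs 2: x=2 → posterior Dirichlet(8/5, 8, 11/3)
obs 3: x=1 → posterior Dirichlet(8/5, 9, 11/3)
obs 4: x=1 → posterior Dirichlet(8/5, 10, 11/3)
obs 5: x=2 → posterior Dirichlet(8/5, 10, 14/3)
obs 6: x=0 → posterior Dirichlet(13/5, 10, 14/3)
obs 7: x=2 → posterior Dirichlet(13/5, 10, 17/3)
obs 8: x=1 → posterior Dirichlet(13/5, 11, 17/3)
obs 9: x=2 → posterior Dirichlet(13/5, 11, 20/3)
obs 10: x=1 → posterior Dirichlet(13/5, 12, 20/3)

180/319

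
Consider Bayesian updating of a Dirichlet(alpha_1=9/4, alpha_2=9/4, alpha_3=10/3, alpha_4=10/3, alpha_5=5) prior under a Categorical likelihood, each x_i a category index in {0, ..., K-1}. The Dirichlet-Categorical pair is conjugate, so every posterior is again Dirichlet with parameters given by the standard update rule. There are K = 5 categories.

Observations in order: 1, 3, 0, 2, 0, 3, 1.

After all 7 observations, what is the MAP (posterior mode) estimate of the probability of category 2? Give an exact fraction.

obs 1: x=1 → posterior Dirichlet(9/4, 13/4, 10/3, 10/3, 5)
obs 2: x=3 → posterior Dirichlet(9/4, 13/4, 10/3, 13/3, 5)
obs 3: x=0 → posterior Dirichlet(13/4, 13/4, 10/3, 13/3, 5)
obs 4: x=2 → posterior Dirichlet(13/4, 13/4, 13/3, 13/3, 5)
obs 5: x=0 → posterior Dirichlet(17/4, 13/4, 13/3, 13/3, 5)
obs 6: x=3 → posterior Dirichlet(17/4, 13/4, 13/3, 16/3, 5)
obs 7: x=1 → posterior Dirichlet(17/4, 17/4, 13/3, 16/3, 5)

20/109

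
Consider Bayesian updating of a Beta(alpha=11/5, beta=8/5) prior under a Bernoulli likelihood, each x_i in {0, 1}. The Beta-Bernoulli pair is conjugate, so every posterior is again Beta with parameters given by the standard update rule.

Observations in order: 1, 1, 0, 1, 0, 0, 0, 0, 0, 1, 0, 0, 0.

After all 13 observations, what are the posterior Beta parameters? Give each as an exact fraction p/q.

obs 1: x=1 → posterior Beta(16/5, 8/5)
obs 2: x=1 → posterior Beta(21/5, 8/5)
obs 3: x=0 → posterior Beta(21/5, 13/5)
obs 4: x=1 → posterior Beta(26/5, 13/5)
obs 5: x=0 → posterior Beta(26/5, 18/5)
obs 6: x=0 → posterior Beta(26/5, 23/5)
obs 7: x=0 → posterior Beta(26/5, 28/5)
obs 8: x=0 → posterior Beta(26/5, 33/5)
obs 9: x=0 → posterior Beta(26/5, 38/5)
obs 10: x=1 → posterior Beta(31/5, 38/5)
obs 11: x=0 → posterior Beta(31/5, 43/5)
obs 12: x=0 → posterior Beta(31/5, 48/5)
obs 13: x=0 → posterior Beta(31/5, 53/5)

alpha=31/5, beta=53/5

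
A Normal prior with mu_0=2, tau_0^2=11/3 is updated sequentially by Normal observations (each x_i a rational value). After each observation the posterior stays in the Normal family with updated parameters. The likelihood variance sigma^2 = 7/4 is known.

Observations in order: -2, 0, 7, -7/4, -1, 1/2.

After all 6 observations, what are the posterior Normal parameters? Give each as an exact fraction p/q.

mu_0=163/285, tau_0^2=77/285

obs 1: x=-2 → posterior Normal(-46/65, 77/65)
obs 2: x=0 → posterior Normal(-46/109, 77/109)
obs 3: x=7 → posterior Normal(262/153, 77/153)
obs 4: x=-7/4 → posterior Normal(185/197, 77/197)
obs 5: x=-1 → posterior Normal(141/241, 77/241)
obs 6: x=1/2 → posterior Normal(163/285, 77/285)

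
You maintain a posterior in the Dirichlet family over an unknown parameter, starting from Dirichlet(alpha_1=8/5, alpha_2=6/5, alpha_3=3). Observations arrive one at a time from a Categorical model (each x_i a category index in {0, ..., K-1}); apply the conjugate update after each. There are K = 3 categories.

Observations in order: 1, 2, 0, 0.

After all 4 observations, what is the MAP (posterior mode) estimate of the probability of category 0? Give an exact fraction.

13/34

obs 1: x=1 → posterior Dirichlet(8/5, 11/5, 3)
obs 2: x=2 → posterior Dirichlet(8/5, 11/5, 4)
obs 3: x=0 → posterior Dirichlet(13/5, 11/5, 4)
obs 4: x=0 → posterior Dirichlet(18/5, 11/5, 4)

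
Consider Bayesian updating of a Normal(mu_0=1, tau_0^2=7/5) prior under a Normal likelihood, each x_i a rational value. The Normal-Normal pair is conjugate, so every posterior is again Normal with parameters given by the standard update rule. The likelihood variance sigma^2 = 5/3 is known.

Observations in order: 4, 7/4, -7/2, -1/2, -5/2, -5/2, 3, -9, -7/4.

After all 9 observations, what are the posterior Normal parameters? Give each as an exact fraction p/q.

mu_0=-103/107, tau_0^2=35/214

obs 1: x=4 → posterior Normal(109/46, 35/46)
obs 2: x=7/4 → posterior Normal(583/268, 35/67)
obs 3: x=-7/2 → posterior Normal(289/352, 35/88)
obs 4: x=-1/2 → posterior Normal(247/436, 35/109)
obs 5: x=-5/2 → posterior Normal(37/520, 7/26)
obs 6: x=-5/2 → posterior Normal(-173/604, 35/151)
obs 7: x=3 → posterior Normal(79/688, 35/172)
obs 8: x=-9 → posterior Normal(-677/772, 35/193)
obs 9: x=-7/4 → posterior Normal(-103/107, 35/214)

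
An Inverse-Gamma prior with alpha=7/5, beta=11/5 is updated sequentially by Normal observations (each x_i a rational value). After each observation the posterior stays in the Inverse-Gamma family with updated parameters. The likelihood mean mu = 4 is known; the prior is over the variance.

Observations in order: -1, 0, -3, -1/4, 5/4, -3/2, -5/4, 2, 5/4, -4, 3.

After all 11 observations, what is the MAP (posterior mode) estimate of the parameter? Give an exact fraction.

1272/79

obs 1: x=-1 → posterior Inverse-Gamma(19/10, 147/10)
obs 2: x=0 → posterior Inverse-Gamma(12/5, 227/10)
obs 3: x=-3 → posterior Inverse-Gamma(29/10, 236/5)
obs 4: x=-1/4 → posterior Inverse-Gamma(17/5, 8997/160)
obs 5: x=5/4 → posterior Inverse-Gamma(39/10, 4801/80)
obs 6: x=-3/2 → posterior Inverse-Gamma(22/5, 6011/80)
obs 7: x=-5/4 → posterior Inverse-Gamma(49/10, 14227/160)
obs 8: x=2 → posterior Inverse-Gamma(27/5, 14547/160)
obs 9: x=5/4 → posterior Inverse-Gamma(59/10, 947/10)
obs 10: x=-4 → posterior Inverse-Gamma(32/5, 1267/10)
obs 11: x=3 → posterior Inverse-Gamma(69/10, 636/5)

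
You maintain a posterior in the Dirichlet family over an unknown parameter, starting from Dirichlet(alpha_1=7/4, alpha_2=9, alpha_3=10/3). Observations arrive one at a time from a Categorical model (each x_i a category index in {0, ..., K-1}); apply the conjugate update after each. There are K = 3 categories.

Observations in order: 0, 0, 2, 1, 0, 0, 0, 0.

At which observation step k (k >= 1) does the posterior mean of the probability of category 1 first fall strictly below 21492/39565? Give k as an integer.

k = 3

obs 1: x=0 → posterior Dirichlet(11/4, 9, 10/3)
obs 2: x=0 → posterior Dirichlet(15/4, 9, 10/3)
obs 3: x=2 → posterior Dirichlet(15/4, 9, 13/3)
obs 4: x=1 → posterior Dirichlet(15/4, 10, 13/3)
obs 5: x=0 → posterior Dirichlet(19/4, 10, 13/3)
obs 6: x=0 → posterior Dirichlet(23/4, 10, 13/3)
obs 7: x=0 → posterior Dirichlet(27/4, 10, 13/3)
obs 8: x=0 → posterior Dirichlet(31/4, 10, 13/3)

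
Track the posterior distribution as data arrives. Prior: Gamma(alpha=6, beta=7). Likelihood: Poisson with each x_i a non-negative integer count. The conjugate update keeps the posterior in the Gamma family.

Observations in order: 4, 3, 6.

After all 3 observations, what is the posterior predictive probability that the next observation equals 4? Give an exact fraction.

6650000000000000000000/81402749386839761113321

obs 1: x=4 → posterior Gamma(10, 8)
obs 2: x=3 → posterior Gamma(13, 9)
obs 3: x=6 → posterior Gamma(19, 10)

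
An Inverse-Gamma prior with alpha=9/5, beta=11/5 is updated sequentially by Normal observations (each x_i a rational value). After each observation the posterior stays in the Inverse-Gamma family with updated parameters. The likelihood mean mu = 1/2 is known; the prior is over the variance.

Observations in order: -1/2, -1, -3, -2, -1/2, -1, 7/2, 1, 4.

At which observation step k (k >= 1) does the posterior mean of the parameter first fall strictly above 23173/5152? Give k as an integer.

obs 1: x=-1/2 → posterior Inverse-Gamma(23/10, 27/10)
obs 2: x=-1 → posterior Inverse-Gamma(14/5, 153/40)
obs 3: x=-3 → posterior Inverse-Gamma(33/10, 199/20)
obs 4: x=-2 → posterior Inverse-Gamma(19/5, 523/40)
obs 5: x=-1/2 → posterior Inverse-Gamma(43/10, 543/40)
obs 6: x=-1 → posterior Inverse-Gamma(24/5, 147/10)
obs 7: x=7/2 → posterior Inverse-Gamma(53/10, 96/5)
obs 8: x=1 → posterior Inverse-Gamma(29/5, 773/40)
obs 9: x=4 → posterior Inverse-Gamma(63/10, 509/20)

k = 4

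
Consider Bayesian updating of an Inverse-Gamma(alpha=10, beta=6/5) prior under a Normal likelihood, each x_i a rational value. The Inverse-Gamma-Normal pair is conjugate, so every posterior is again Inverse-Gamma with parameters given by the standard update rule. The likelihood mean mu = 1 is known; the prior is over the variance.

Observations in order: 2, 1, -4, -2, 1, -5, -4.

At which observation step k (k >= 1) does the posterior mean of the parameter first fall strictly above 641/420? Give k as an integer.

obs 1: x=2 → posterior Inverse-Gamma(21/2, 17/10)
obs 2: x=1 → posterior Inverse-Gamma(11, 17/10)
obs 3: x=-4 → posterior Inverse-Gamma(23/2, 71/5)
obs 4: x=-2 → posterior Inverse-Gamma(12, 187/10)
obs 5: x=1 → posterior Inverse-Gamma(25/2, 187/10)
obs 6: x=-5 → posterior Inverse-Gamma(13, 367/10)
obs 7: x=-4 → posterior Inverse-Gamma(27/2, 246/5)

k = 4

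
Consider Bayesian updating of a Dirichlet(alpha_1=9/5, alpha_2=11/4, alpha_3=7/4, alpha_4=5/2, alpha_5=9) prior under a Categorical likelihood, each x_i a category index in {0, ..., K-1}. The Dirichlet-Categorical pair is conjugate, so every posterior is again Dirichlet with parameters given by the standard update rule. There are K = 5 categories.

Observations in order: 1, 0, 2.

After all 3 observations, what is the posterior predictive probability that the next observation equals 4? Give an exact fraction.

obs 1: x=1 → posterior Dirichlet(9/5, 15/4, 7/4, 5/2, 9)
obs 2: x=0 → posterior Dirichlet(14/5, 15/4, 7/4, 5/2, 9)
obs 3: x=2 → posterior Dirichlet(14/5, 15/4, 11/4, 5/2, 9)

45/104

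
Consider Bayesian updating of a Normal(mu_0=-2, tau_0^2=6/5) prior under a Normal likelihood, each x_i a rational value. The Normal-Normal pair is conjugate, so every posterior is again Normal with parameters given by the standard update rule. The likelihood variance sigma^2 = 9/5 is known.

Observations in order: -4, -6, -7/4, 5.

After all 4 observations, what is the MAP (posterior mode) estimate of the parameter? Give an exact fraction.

-39/22

obs 1: x=-4 → posterior Normal(-14/5, 18/25)
obs 2: x=-6 → posterior Normal(-26/7, 18/35)
obs 3: x=-7/4 → posterior Normal(-59/18, 2/5)
obs 4: x=5 → posterior Normal(-39/22, 18/55)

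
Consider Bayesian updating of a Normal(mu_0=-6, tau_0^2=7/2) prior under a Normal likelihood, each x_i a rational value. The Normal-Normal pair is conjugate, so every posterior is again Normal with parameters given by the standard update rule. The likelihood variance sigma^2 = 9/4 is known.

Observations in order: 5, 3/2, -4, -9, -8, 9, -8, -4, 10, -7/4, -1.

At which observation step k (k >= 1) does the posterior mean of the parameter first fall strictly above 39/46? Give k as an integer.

obs 1: x=5 → posterior Normal(16/23, 63/46)
obs 2: x=3/2 → posterior Normal(1, 63/74)
obs 3: x=-4 → posterior Normal(-19/51, 21/34)
obs 4: x=-9 → posterior Normal(-29/13, 63/130)
obs 5: x=-8 → posterior Normal(-257/79, 63/158)
obs 6: x=9 → posterior Normal(-131/93, 21/62)
obs 7: x=-8 → posterior Normal(-243/107, 63/214)
obs 8: x=-4 → posterior Normal(-299/121, 63/242)
obs 9: x=10 → posterior Normal(-53/45, 7/30)
obs 10: x=-7/4 → posterior Normal(-367/298, 63/298)
obs 11: x=-1 → posterior Normal(-395/326, 63/326)

k = 2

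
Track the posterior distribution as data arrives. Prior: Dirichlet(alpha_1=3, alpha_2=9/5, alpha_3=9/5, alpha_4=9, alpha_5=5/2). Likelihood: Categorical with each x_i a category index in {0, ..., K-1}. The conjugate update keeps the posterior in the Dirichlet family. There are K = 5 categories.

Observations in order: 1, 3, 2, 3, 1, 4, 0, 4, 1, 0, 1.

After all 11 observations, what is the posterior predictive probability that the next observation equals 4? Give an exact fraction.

obs 1: x=1 → posterior Dirichlet(3, 14/5, 9/5, 9, 5/2)
obs 2: x=3 → posterior Dirichlet(3, 14/5, 9/5, 10, 5/2)
obs 3: x=2 → posterior Dirichlet(3, 14/5, 14/5, 10, 5/2)
obs 4: x=3 → posterior Dirichlet(3, 14/5, 14/5, 11, 5/2)
obs 5: x=1 → posterior Dirichlet(3, 19/5, 14/5, 11, 5/2)
obs 6: x=4 → posterior Dirichlet(3, 19/5, 14/5, 11, 7/2)
obs 7: x=0 → posterior Dirichlet(4, 19/5, 14/5, 11, 7/2)
obs 8: x=4 → posterior Dirichlet(4, 19/5, 14/5, 11, 9/2)
obs 9: x=1 → posterior Dirichlet(4, 24/5, 14/5, 11, 9/2)
obs 10: x=0 → posterior Dirichlet(5, 24/5, 14/5, 11, 9/2)
obs 11: x=1 → posterior Dirichlet(5, 29/5, 14/5, 11, 9/2)

15/97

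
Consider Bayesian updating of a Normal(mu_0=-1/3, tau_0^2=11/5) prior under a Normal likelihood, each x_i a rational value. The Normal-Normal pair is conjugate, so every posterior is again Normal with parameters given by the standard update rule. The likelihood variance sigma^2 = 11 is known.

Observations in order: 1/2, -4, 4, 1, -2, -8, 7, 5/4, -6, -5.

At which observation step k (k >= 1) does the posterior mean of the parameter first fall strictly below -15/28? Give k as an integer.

k = 2

obs 1: x=1/2 → posterior Normal(-7/36, 11/6)
obs 2: x=-4 → posterior Normal(-31/42, 11/7)
obs 3: x=4 → posterior Normal(-7/48, 11/8)
obs 4: x=1 → posterior Normal(-1/54, 11/9)
obs 5: x=-2 → posterior Normal(-13/60, 11/10)
obs 6: x=-8 → posterior Normal(-61/66, 1)
obs 7: x=7 → posterior Normal(-19/72, 11/12)
obs 8: x=5/4 → posterior Normal(-23/156, 11/13)
obs 9: x=-6 → posterior Normal(-95/168, 11/14)
obs 10: x=-5 → posterior Normal(-31/36, 11/15)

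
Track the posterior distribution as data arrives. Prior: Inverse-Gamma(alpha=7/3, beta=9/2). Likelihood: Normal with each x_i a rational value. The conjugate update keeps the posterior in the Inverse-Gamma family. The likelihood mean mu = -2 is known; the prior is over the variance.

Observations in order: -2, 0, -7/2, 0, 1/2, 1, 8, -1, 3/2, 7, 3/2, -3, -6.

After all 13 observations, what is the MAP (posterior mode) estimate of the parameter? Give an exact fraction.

774/59

obs 1: x=-2 → posterior Inverse-Gamma(17/6, 9/2)
obs 2: x=0 → posterior Inverse-Gamma(10/3, 13/2)
obs 3: x=-7/2 → posterior Inverse-Gamma(23/6, 61/8)
obs 4: x=0 → posterior Inverse-Gamma(13/3, 77/8)
obs 5: x=1/2 → posterior Inverse-Gamma(29/6, 51/4)
obs 6: x=1 → posterior Inverse-Gamma(16/3, 69/4)
obs 7: x=8 → posterior Inverse-Gamma(35/6, 269/4)
obs 8: x=-1 → posterior Inverse-Gamma(19/3, 271/4)
obs 9: x=3/2 → posterior Inverse-Gamma(41/6, 591/8)
obs 10: x=7 → posterior Inverse-Gamma(22/3, 915/8)
obs 11: x=3/2 → posterior Inverse-Gamma(47/6, 241/2)
obs 12: x=-3 → posterior Inverse-Gamma(25/3, 121)
obs 13: x=-6 → posterior Inverse-Gamma(53/6, 129)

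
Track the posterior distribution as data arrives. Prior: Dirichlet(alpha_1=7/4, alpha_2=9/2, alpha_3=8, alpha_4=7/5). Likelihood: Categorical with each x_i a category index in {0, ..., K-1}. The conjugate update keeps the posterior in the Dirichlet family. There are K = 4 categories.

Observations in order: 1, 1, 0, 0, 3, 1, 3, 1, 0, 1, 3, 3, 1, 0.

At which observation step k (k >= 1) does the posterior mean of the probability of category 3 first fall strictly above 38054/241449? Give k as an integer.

k = 11

obs 1: x=1 → posterior Dirichlet(7/4, 11/2, 8, 7/5)
obs 2: x=1 → posterior Dirichlet(7/4, 13/2, 8, 7/5)
obs 3: x=0 → posterior Dirichlet(11/4, 13/2, 8, 7/5)
obs 4: x=0 → posterior Dirichlet(15/4, 13/2, 8, 7/5)
obs 5: x=3 → posterior Dirichlet(15/4, 13/2, 8, 12/5)
obs 6: x=1 → posterior Dirichlet(15/4, 15/2, 8, 12/5)
obs 7: x=3 → posterior Dirichlet(15/4, 15/2, 8, 17/5)
obs 8: x=1 → posterior Dirichlet(15/4, 17/2, 8, 17/5)
obs 9: x=0 → posterior Dirichlet(19/4, 17/2, 8, 17/5)
obs 10: x=1 → posterior Dirichlet(19/4, 19/2, 8, 17/5)
obs 11: x=3 → posterior Dirichlet(19/4, 19/2, 8, 22/5)
obs 12: x=3 → posterior Dirichlet(19/4, 19/2, 8, 27/5)
obs 13: x=1 → posterior Dirichlet(19/4, 21/2, 8, 27/5)
obs 14: x=0 → posterior Dirichlet(23/4, 21/2, 8, 27/5)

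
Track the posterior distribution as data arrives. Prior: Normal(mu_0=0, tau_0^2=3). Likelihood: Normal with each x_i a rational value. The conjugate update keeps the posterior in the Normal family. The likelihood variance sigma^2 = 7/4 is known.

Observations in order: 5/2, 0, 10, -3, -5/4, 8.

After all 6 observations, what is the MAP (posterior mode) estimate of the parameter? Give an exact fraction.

195/79

obs 1: x=5/2 → posterior Normal(30/19, 21/19)
obs 2: x=0 → posterior Normal(30/31, 21/31)
obs 3: x=10 → posterior Normal(150/43, 21/43)
obs 4: x=-3 → posterior Normal(114/55, 21/55)
obs 5: x=-5/4 → posterior Normal(99/67, 21/67)
obs 6: x=8 → posterior Normal(195/79, 21/79)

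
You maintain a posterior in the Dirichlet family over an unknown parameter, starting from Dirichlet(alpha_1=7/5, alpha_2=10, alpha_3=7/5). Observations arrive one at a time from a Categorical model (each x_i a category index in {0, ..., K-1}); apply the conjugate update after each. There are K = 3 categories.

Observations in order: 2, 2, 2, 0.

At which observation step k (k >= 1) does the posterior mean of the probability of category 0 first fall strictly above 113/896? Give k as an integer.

k = 4

obs 1: x=2 → posterior Dirichlet(7/5, 10, 12/5)
obs 2: x=2 → posterior Dirichlet(7/5, 10, 17/5)
obs 3: x=2 → posterior Dirichlet(7/5, 10, 22/5)
obs 4: x=0 → posterior Dirichlet(12/5, 10, 22/5)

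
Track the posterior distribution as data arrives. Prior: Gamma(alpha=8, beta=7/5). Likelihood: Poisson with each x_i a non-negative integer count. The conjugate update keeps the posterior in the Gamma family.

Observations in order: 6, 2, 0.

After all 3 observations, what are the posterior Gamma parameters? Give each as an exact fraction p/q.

alpha=16, beta=22/5

obs 1: x=6 → posterior Gamma(14, 12/5)
obs 2: x=2 → posterior Gamma(16, 17/5)
obs 3: x=0 → posterior Gamma(16, 22/5)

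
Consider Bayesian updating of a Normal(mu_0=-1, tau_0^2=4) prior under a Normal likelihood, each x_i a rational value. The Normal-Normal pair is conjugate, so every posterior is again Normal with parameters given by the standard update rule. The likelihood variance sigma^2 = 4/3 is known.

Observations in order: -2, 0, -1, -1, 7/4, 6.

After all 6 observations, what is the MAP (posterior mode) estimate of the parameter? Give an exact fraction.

41/76

obs 1: x=-2 → posterior Normal(-7/4, 1)
obs 2: x=0 → posterior Normal(-1, 4/7)
obs 3: x=-1 → posterior Normal(-1, 2/5)
obs 4: x=-1 → posterior Normal(-1, 4/13)
obs 5: x=7/4 → posterior Normal(-31/64, 1/4)
obs 6: x=6 → posterior Normal(41/76, 4/19)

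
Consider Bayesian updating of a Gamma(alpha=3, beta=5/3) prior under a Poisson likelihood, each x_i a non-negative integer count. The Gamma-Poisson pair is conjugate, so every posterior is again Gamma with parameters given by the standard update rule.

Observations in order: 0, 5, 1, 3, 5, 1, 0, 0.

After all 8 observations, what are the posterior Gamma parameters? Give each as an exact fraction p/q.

obs 1: x=0 → posterior Gamma(3, 8/3)
obs 2: x=5 → posterior Gamma(8, 11/3)
obs 3: x=1 → posterior Gamma(9, 14/3)
obs 4: x=3 → posterior Gamma(12, 17/3)
obs 5: x=5 → posterior Gamma(17, 20/3)
obs 6: x=1 → posterior Gamma(18, 23/3)
obs 7: x=0 → posterior Gamma(18, 26/3)
obs 8: x=0 → posterior Gamma(18, 29/3)

alpha=18, beta=29/3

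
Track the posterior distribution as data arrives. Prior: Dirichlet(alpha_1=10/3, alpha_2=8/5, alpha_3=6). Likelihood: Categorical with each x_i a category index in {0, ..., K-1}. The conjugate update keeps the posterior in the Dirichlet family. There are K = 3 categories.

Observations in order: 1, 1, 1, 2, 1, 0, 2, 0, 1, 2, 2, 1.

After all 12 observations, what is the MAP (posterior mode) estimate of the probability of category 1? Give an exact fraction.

obs 1: x=1 → posterior Dirichlet(10/3, 13/5, 6)
obs 2: x=1 → posterior Dirichlet(10/3, 18/5, 6)
obs 3: x=1 → posterior Dirichlet(10/3, 23/5, 6)
obs 4: x=2 → posterior Dirichlet(10/3, 23/5, 7)
obs 5: x=1 → posterior Dirichlet(10/3, 28/5, 7)
obs 6: x=0 → posterior Dirichlet(13/3, 28/5, 7)
obs 7: x=2 → posterior Dirichlet(13/3, 28/5, 8)
obs 8: x=0 → posterior Dirichlet(16/3, 28/5, 8)
obs 9: x=1 → posterior Dirichlet(16/3, 33/5, 8)
obs 10: x=2 → posterior Dirichlet(16/3, 33/5, 9)
obs 11: x=2 → posterior Dirichlet(16/3, 33/5, 10)
obs 12: x=1 → posterior Dirichlet(16/3, 38/5, 10)

99/299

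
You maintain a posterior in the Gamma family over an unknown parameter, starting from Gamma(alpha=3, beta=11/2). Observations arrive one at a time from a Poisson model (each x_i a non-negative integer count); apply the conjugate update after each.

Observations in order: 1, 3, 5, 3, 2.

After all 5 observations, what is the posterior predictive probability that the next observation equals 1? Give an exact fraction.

1021426044832777524421194/3244150909895248285300369

obs 1: x=1 → posterior Gamma(4, 13/2)
obs 2: x=3 → posterior Gamma(7, 15/2)
obs 3: x=5 → posterior Gamma(12, 17/2)
obs 4: x=3 → posterior Gamma(15, 19/2)
obs 5: x=2 → posterior Gamma(17, 21/2)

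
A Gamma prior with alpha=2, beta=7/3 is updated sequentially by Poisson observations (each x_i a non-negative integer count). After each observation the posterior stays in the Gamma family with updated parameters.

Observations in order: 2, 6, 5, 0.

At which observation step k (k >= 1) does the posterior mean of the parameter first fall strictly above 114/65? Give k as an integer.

k = 2

obs 1: x=2 → posterior Gamma(4, 10/3)
obs 2: x=6 → posterior Gamma(10, 13/3)
obs 3: x=5 → posterior Gamma(15, 16/3)
obs 4: x=0 → posterior Gamma(15, 19/3)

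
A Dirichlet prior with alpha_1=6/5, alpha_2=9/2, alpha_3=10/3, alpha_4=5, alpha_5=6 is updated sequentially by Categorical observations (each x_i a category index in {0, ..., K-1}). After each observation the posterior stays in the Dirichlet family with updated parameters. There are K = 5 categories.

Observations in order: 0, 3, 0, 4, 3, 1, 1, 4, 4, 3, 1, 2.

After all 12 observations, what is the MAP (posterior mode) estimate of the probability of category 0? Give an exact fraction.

66/811

obs 1: x=0 → posterior Dirichlet(11/5, 9/2, 10/3, 5, 6)
obs 2: x=3 → posterior Dirichlet(11/5, 9/2, 10/3, 6, 6)
obs 3: x=0 → posterior Dirichlet(16/5, 9/2, 10/3, 6, 6)
obs 4: x=4 → posterior Dirichlet(16/5, 9/2, 10/3, 6, 7)
obs 5: x=3 → posterior Dirichlet(16/5, 9/2, 10/3, 7, 7)
obs 6: x=1 → posterior Dirichlet(16/5, 11/2, 10/3, 7, 7)
obs 7: x=1 → posterior Dirichlet(16/5, 13/2, 10/3, 7, 7)
obs 8: x=4 → posterior Dirichlet(16/5, 13/2, 10/3, 7, 8)
obs 9: x=4 → posterior Dirichlet(16/5, 13/2, 10/3, 7, 9)
obs 10: x=3 → posterior Dirichlet(16/5, 13/2, 10/3, 8, 9)
obs 11: x=1 → posterior Dirichlet(16/5, 15/2, 10/3, 8, 9)
obs 12: x=2 → posterior Dirichlet(16/5, 15/2, 13/3, 8, 9)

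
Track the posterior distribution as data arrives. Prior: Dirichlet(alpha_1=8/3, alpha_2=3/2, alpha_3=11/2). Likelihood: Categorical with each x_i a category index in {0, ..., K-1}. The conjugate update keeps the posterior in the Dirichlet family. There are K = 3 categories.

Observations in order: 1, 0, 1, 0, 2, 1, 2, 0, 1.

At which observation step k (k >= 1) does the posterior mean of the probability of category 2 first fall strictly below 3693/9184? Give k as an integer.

k = 9

obs 1: x=1 → posterior Dirichlet(8/3, 5/2, 11/2)
obs 2: x=0 → posterior Dirichlet(11/3, 5/2, 11/2)
obs 3: x=1 → posterior Dirichlet(11/3, 7/2, 11/2)
obs 4: x=0 → posterior Dirichlet(14/3, 7/2, 11/2)
obs 5: x=2 → posterior Dirichlet(14/3, 7/2, 13/2)
obs 6: x=1 → posterior Dirichlet(14/3, 9/2, 13/2)
obs 7: x=2 → posterior Dirichlet(14/3, 9/2, 15/2)
obs 8: x=0 → posterior Dirichlet(17/3, 9/2, 15/2)
obs 9: x=1 → posterior Dirichlet(17/3, 11/2, 15/2)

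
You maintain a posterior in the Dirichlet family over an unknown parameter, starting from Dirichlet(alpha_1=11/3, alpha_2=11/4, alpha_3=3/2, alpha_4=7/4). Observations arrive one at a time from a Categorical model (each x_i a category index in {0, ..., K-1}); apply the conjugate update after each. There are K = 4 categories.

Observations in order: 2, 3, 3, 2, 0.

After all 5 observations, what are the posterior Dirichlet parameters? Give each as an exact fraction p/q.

alpha_1=14/3, alpha_2=11/4, alpha_3=7/2, alpha_4=15/4

obs 1: x=2 → posterior Dirichlet(11/3, 11/4, 5/2, 7/4)
obs 2: x=3 → posterior Dirichlet(11/3, 11/4, 5/2, 11/4)
obs 3: x=3 → posterior Dirichlet(11/3, 11/4, 5/2, 15/4)
obs 4: x=2 → posterior Dirichlet(11/3, 11/4, 7/2, 15/4)
obs 5: x=0 → posterior Dirichlet(14/3, 11/4, 7/2, 15/4)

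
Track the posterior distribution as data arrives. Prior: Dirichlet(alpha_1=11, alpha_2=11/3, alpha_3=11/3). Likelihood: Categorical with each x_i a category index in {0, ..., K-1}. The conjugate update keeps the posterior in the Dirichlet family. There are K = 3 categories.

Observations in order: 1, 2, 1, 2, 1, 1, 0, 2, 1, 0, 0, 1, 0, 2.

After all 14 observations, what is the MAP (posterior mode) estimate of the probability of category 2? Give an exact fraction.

5/22

obs 1: x=1 → posterior Dirichlet(11, 14/3, 11/3)
obs 2: x=2 → posterior Dirichlet(11, 14/3, 14/3)
obs 3: x=1 → posterior Dirichlet(11, 17/3, 14/3)
obs 4: x=2 → posterior Dirichlet(11, 17/3, 17/3)
obs 5: x=1 → posterior Dirichlet(11, 20/3, 17/3)
obs 6: x=1 → posterior Dirichlet(11, 23/3, 17/3)
obs 7: x=0 → posterior Dirichlet(12, 23/3, 17/3)
obs 8: x=2 → posterior Dirichlet(12, 23/3, 20/3)
obs 9: x=1 → posterior Dirichlet(12, 26/3, 20/3)
obs 10: x=0 → posterior Dirichlet(13, 26/3, 20/3)
obs 11: x=0 → posterior Dirichlet(14, 26/3, 20/3)
obs 12: x=1 → posterior Dirichlet(14, 29/3, 20/3)
obs 13: x=0 → posterior Dirichlet(15, 29/3, 20/3)
obs 14: x=2 → posterior Dirichlet(15, 29/3, 23/3)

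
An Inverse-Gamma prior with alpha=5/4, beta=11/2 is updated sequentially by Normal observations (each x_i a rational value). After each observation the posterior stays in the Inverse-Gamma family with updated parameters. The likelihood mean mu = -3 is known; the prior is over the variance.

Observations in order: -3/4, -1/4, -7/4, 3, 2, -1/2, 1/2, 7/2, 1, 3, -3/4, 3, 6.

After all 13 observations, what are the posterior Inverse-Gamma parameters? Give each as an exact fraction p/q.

obs 1: x=-3/4 → posterior Inverse-Gamma(7/4, 257/32)
obs 2: x=-1/4 → posterior Inverse-Gamma(9/4, 189/16)
obs 3: x=-7/4 → posterior Inverse-Gamma(11/4, 403/32)
obs 4: x=3 → posterior Inverse-Gamma(13/4, 979/32)
obs 5: x=2 → posterior Inverse-Gamma(15/4, 1379/32)
obs 6: x=-1/2 → posterior Inverse-Gamma(17/4, 1479/32)
obs 7: x=1/2 → posterior Inverse-Gamma(19/4, 1675/32)
obs 8: x=7/2 → posterior Inverse-Gamma(21/4, 2351/32)
obs 9: x=1 → posterior Inverse-Gamma(23/4, 2607/32)
obs 10: x=3 → posterior Inverse-Gamma(25/4, 3183/32)
obs 11: x=-3/4 → posterior Inverse-Gamma(27/4, 102)
obs 12: x=3 → posterior Inverse-Gamma(29/4, 120)
obs 13: x=6 → posterior Inverse-Gamma(31/4, 321/2)

alpha=31/4, beta=321/2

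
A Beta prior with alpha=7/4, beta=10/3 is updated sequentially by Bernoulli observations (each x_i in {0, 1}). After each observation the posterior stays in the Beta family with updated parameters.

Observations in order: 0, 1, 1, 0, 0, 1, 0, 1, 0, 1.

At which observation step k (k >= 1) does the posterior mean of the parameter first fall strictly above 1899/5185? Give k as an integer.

obs 1: x=0 → posterior Beta(7/4, 13/3)
obs 2: x=1 → posterior Beta(11/4, 13/3)
obs 3: x=1 → posterior Beta(15/4, 13/3)
obs 4: x=0 → posterior Beta(15/4, 16/3)
obs 5: x=0 → posterior Beta(15/4, 19/3)
obs 6: x=1 → posterior Beta(19/4, 19/3)
obs 7: x=0 → posterior Beta(19/4, 22/3)
obs 8: x=1 → posterior Beta(23/4, 22/3)
obs 9: x=0 → posterior Beta(23/4, 25/3)
obs 10: x=1 → posterior Beta(27/4, 25/3)

k = 2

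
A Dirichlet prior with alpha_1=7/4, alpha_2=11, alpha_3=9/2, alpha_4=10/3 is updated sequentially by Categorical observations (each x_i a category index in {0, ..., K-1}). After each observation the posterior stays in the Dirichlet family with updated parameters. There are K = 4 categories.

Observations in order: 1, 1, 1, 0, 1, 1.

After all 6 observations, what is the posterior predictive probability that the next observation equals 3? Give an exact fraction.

obs 1: x=1 → posterior Dirichlet(7/4, 12, 9/2, 10/3)
obs 2: x=1 → posterior Dirichlet(7/4, 13, 9/2, 10/3)
obs 3: x=1 → posterior Dirichlet(7/4, 14, 9/2, 10/3)
obs 4: x=0 → posterior Dirichlet(11/4, 14, 9/2, 10/3)
obs 5: x=1 → posterior Dirichlet(11/4, 15, 9/2, 10/3)
obs 6: x=1 → posterior Dirichlet(11/4, 16, 9/2, 10/3)

40/319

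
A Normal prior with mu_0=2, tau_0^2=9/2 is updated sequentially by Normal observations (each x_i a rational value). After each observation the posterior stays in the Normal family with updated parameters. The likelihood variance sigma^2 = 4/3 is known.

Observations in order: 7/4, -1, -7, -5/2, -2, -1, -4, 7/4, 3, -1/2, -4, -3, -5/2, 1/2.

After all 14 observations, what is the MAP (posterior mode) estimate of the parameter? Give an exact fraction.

obs 1: x=7/4 → posterior Normal(253/140, 36/35)
obs 2: x=-1 → posterior Normal(145/248, 18/31)
obs 3: x=-7 → posterior Normal(-611/356, 36/89)
obs 4: x=-5/2 → posterior Normal(-881/464, 9/29)
obs 5: x=-2 → posterior Normal(-1097/572, 36/143)
obs 6: x=-1 → posterior Normal(-241/136, 18/85)
obs 7: x=-4 → posterior Normal(-1637/788, 36/197)
obs 8: x=7/4 → posterior Normal(-181/112, 9/56)
obs 9: x=3 → posterior Normal(-281/251, 36/251)
obs 10: x=-1/2 → posterior Normal(-589/556, 18/139)
obs 11: x=-4 → posterior Normal(-161/122, 36/305)
obs 12: x=-3 → posterior Normal(-967/664, 9/83)
obs 13: x=-5/2 → posterior Normal(-551/359, 36/359)
obs 14: x=1/2 → posterior Normal(-1075/772, 18/193)

-1075/772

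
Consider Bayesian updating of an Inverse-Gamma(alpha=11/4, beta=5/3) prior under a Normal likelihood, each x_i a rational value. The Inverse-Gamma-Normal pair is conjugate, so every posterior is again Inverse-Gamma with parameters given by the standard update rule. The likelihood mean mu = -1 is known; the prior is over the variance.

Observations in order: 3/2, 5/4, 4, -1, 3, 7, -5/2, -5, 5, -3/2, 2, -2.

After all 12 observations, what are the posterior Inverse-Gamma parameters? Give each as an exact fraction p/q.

obs 1: x=3/2 → posterior Inverse-Gamma(13/4, 115/24)
obs 2: x=5/4 → posterior Inverse-Gamma(15/4, 703/96)
obs 3: x=4 → posterior Inverse-Gamma(17/4, 1903/96)
obs 4: x=-1 → posterior Inverse-Gamma(19/4, 1903/96)
obs 5: x=3 → posterior Inverse-Gamma(21/4, 2671/96)
obs 6: x=7 → posterior Inverse-Gamma(23/4, 5743/96)
obs 7: x=-5/2 → posterior Inverse-Gamma(25/4, 5851/96)
obs 8: x=-5 → posterior Inverse-Gamma(27/4, 6619/96)
obs 9: x=5 → posterior Inverse-Gamma(29/4, 8347/96)
obs 10: x=-3/2 → posterior Inverse-Gamma(31/4, 8359/96)
obs 11: x=2 → posterior Inverse-Gamma(33/4, 8791/96)
obs 12: x=-2 → posterior Inverse-Gamma(35/4, 8839/96)

alpha=35/4, beta=8839/96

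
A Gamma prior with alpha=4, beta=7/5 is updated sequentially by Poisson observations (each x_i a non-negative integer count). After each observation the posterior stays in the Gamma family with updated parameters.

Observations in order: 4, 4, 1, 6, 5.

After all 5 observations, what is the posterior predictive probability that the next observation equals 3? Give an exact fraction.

431999098630097658693737294591111987200000/2195060778453276448585190172728648509121533

obs 1: x=4 → posterior Gamma(8, 12/5)
obs 2: x=4 → posterior Gamma(12, 17/5)
obs 3: x=1 → posterior Gamma(13, 22/5)
obs 4: x=6 → posterior Gamma(19, 27/5)
obs 5: x=5 → posterior Gamma(24, 32/5)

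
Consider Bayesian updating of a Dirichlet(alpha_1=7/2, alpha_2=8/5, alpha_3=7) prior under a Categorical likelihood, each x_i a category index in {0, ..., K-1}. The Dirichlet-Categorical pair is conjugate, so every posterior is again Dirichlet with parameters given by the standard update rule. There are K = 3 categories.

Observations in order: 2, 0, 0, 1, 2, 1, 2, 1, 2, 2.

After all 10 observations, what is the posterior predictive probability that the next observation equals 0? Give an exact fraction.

55/221

obs 1: x=2 → posterior Dirichlet(7/2, 8/5, 8)
obs 2: x=0 → posterior Dirichlet(9/2, 8/5, 8)
obs 3: x=0 → posterior Dirichlet(11/2, 8/5, 8)
obs 4: x=1 → posterior Dirichlet(11/2, 13/5, 8)
obs 5: x=2 → posterior Dirichlet(11/2, 13/5, 9)
obs 6: x=1 → posterior Dirichlet(11/2, 18/5, 9)
obs 7: x=2 → posterior Dirichlet(11/2, 18/5, 10)
obs 8: x=1 → posterior Dirichlet(11/2, 23/5, 10)
obs 9: x=2 → posterior Dirichlet(11/2, 23/5, 11)
obs 10: x=2 → posterior Dirichlet(11/2, 23/5, 12)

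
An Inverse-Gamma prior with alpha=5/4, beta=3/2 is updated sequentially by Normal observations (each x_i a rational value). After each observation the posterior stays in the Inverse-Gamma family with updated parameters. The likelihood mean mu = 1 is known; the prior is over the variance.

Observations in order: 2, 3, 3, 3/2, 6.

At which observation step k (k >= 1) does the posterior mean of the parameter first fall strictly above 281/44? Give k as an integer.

k = 5

obs 1: x=2 → posterior Inverse-Gamma(7/4, 2)
obs 2: x=3 → posterior Inverse-Gamma(9/4, 4)
obs 3: x=3 → posterior Inverse-Gamma(11/4, 6)
obs 4: x=3/2 → posterior Inverse-Gamma(13/4, 49/8)
obs 5: x=6 → posterior Inverse-Gamma(15/4, 149/8)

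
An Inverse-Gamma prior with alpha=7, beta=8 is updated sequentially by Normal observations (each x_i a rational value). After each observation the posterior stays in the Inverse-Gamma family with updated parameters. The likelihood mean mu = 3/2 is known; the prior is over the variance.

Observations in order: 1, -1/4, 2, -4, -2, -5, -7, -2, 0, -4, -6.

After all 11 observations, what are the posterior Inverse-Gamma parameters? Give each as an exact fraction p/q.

alpha=25/2, beta=4441/32

obs 1: x=1 → posterior Inverse-Gamma(15/2, 65/8)
obs 2: x=-1/4 → posterior Inverse-Gamma(8, 309/32)
obs 3: x=2 → posterior Inverse-Gamma(17/2, 313/32)
obs 4: x=-4 → posterior Inverse-Gamma(9, 797/32)
obs 5: x=-2 → posterior Inverse-Gamma(19/2, 993/32)
obs 6: x=-5 → posterior Inverse-Gamma(10, 1669/32)
obs 7: x=-7 → posterior Inverse-Gamma(21/2, 2825/32)
obs 8: x=-2 → posterior Inverse-Gamma(11, 3021/32)
obs 9: x=0 → posterior Inverse-Gamma(23/2, 3057/32)
obs 10: x=-4 → posterior Inverse-Gamma(12, 3541/32)
obs 11: x=-6 → posterior Inverse-Gamma(25/2, 4441/32)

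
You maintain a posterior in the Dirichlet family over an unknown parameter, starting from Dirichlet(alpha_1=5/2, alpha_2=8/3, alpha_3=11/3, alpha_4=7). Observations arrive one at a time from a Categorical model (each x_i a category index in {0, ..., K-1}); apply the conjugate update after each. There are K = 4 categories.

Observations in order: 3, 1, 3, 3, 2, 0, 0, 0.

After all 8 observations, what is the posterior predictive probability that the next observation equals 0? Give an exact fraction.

3/13

obs 1: x=3 → posterior Dirichlet(5/2, 8/3, 11/3, 8)
obs 2: x=1 → posterior Dirichlet(5/2, 11/3, 11/3, 8)
obs 3: x=3 → posterior Dirichlet(5/2, 11/3, 11/3, 9)
obs 4: x=3 → posterior Dirichlet(5/2, 11/3, 11/3, 10)
obs 5: x=2 → posterior Dirichlet(5/2, 11/3, 14/3, 10)
obs 6: x=0 → posterior Dirichlet(7/2, 11/3, 14/3, 10)
obs 7: x=0 → posterior Dirichlet(9/2, 11/3, 14/3, 10)
obs 8: x=0 → posterior Dirichlet(11/2, 11/3, 14/3, 10)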